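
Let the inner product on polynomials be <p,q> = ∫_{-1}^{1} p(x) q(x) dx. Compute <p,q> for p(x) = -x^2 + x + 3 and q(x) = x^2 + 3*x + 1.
<p,q> = 134/15

Expand the product: p(x)·q(x) = -x^4 - 2*x^3 + 5*x^2 + 10*x + 3.
∫_{-1}^{1} of each monomial x^k gives [2/(k+1) if k even, 0 if k odd]. Integrating term-by-term (or equivalently evaluating the antiderivative F(x) = -x^5/5 - x^4/2 + 5*x^3/3 + 5*x^2 + 3*x at the endpoints):
  F(1) − F(−1) = 269/30 − (1/30) = 134/15.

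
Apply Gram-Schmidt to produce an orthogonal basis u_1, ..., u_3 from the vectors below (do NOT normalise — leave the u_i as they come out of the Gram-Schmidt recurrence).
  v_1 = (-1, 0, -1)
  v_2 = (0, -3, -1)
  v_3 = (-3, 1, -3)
Orthogonal basis:
  u_1 = (-1, 0, -1)
  u_2 = (1/2, -3, -1/2)
  u_3 = (3/19, 1/19, -3/19)

Apply the Gram-Schmidt recurrence
  u_1 = v_1
  u_i = v_i − Σ_{j<i} ((v_i · u_j) / (u_j · u_j)) · u_j.

Step by step this gives:
  u_1 = (-1, 0, -1)
  u_2 = (1/2, -3, -1/2)
  u_3 = (3/19, 1/19, -3/19)

Orthogonality check:
  u_2 · u_1 = 0 (should be 0)
  u_3 · u_1 = 0 (should be 0)
  u_3 · u_2 = 0 (should be 0)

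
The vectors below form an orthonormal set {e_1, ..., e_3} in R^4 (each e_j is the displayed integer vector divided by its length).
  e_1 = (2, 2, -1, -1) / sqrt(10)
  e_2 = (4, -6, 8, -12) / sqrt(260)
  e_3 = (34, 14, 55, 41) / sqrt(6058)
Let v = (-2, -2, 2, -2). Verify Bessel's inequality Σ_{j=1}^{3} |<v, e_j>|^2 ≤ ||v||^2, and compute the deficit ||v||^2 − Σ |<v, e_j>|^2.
Σ |<v, e_j>|^2 = 3404/233; ||v||^2 = 16; deficit = 324/233

Write each e_j = u_j / sqrt(<u_j, u_j>) where u_j is the displayed integer vector. Then <v, e_j> = <v, u_j> / sqrt(<u_j, u_j>), so |<v, e_j>|^2 = <v, u_j>^2 / <u_j, u_j>.
Coefficients: <v, e_1> = -8/sqrt(10), <v, e_2> = 44/sqrt(260), <v, e_3> = -68/sqrt(6058).
Square and sum: Σ |<v, e_j>|^2 = 3404/233.
Compute ||v||^2 = v·v = 16.
Deficit = 16 − 3404/233 = 324/233 ≥ 0, confirming Bessel's inequality. (The deficit equals ||v − Σ <v,e_j> e_j||^2, the squared distance from v to span{e_j}.)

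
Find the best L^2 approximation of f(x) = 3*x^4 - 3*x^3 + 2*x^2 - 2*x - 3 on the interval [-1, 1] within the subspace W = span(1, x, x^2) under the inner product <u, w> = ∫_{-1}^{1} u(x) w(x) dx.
g(x) = 32*x^2/7 - 19*x/5 - 114/35

The best approximation g ∈ W is the orthogonal projection of f onto W. Writing g = a_0 + a_1 x + a_2 x^2, the coefficients solve the normal equations G · a = b where
  G_{ij} = <φ_i, φ_j> and b_i = <f, φ_i>, with φ_0 = 1, φ_1 = x, φ_2 = x^2.
G =
  [2, 0, 2/3]
  [0, 2/3, 0]
  [2/3, 0, 2/5],
b = (-52/15, -38/15, -12/35).
Solving gives a_0 = -114/35, a_1 = -19/5, a_2 = 32/7, so
  g(x) = 32*x^2/7 - 19*x/5 - 114/35.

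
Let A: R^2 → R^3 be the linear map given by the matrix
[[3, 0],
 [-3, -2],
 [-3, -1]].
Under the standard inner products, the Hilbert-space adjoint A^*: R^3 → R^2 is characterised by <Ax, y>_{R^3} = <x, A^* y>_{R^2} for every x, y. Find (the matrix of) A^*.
A^* = A^T =
[[3, -3, -3],
 [0, -2, -1]]

For real matrices with standard dot products, the defining identity <Ax, y> = <x, A^* y> gives (Ax)^T y = x^T (A^*) y, i.e. x^T A^T y = x^T (A^*) y. Since this holds for all x, y, we must have A^* = A^T. Therefore
A^* =
[[3, -3, -3],
 [0, -2, -1]].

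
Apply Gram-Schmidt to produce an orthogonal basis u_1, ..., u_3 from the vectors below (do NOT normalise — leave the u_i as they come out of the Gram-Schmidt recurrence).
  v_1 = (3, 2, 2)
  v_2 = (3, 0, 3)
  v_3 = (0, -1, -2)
Orthogonal basis:
  u_1 = (3, 2, 2)
  u_2 = (6/17, -30/17, 21/17)
  u_3 = (10/9, -5/9, -10/9)

Apply the Gram-Schmidt recurrence
  u_1 = v_1
  u_i = v_i − Σ_{j<i} ((v_i · u_j) / (u_j · u_j)) · u_j.

Step by step this gives:
  u_1 = (3, 2, 2)
  u_2 = (6/17, -30/17, 21/17)
  u_3 = (10/9, -5/9, -10/9)

Orthogonality check:
  u_2 · u_1 = 0 (should be 0)
  u_3 · u_1 = 0 (should be 0)
  u_3 · u_2 = 0 (should be 0)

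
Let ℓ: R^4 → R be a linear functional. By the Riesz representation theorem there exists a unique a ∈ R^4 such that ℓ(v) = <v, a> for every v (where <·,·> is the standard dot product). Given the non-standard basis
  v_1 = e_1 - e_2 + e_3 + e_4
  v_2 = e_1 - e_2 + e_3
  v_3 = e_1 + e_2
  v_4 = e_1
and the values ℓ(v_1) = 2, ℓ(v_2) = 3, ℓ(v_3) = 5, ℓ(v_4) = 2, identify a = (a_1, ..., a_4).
a = (2, 3, 4, -1)

Write a = (a_1, ..., a_4) in the standard basis. For each basis vector v_i, ℓ(v_i) = <v_i, a> is a linear equation in the a_j's. Collect the n equations into a matrix system V a = ℓ, where row i of V is v_i (expressed in the standard basis). Since V is invertible (lower-triangular with 1s on the diagonal, up to permutation), solve by back-substitution:
  V =
[[1, -1, 1, 1],
 [1, -1, 1, 0],
 [1, 1, 0, 0],
 [1, 0, 0, 0]]
  V a = (2, 3, 5, 2)
Solving gives a = (2, 3, 4, -1).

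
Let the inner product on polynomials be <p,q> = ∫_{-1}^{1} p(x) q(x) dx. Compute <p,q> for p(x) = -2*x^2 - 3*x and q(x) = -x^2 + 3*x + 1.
<p,q> = -98/15

Expand the product: p(x)·q(x) = 2*x^4 - 3*x^3 - 11*x^2 - 3*x.
∫_{-1}^{1} of each monomial x^k gives [2/(k+1) if k even, 0 if k odd]. Integrating term-by-term (or equivalently evaluating the antiderivative F(x) = 2*x^5/5 - 3*x^4/4 - 11*x^3/3 - 3*x^2/2 at the endpoints):
  F(1) − F(−1) = -331/60 − (61/60) = -98/15.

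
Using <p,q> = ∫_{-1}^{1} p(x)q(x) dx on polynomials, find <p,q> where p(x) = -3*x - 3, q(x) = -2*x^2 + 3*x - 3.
<p,q> = 16

Expand the product: p(x)·q(x) = 6*x^3 - 3*x^2 + 9.
∫_{-1}^{1} of each monomial x^k gives [2/(k+1) if k even, 0 if k odd]. Integrating term-by-term (or equivalently evaluating the antiderivative F(x) = 3*x^4/2 - x^3 + 9*x at the endpoints):
  F(1) − F(−1) = 19/2 − (-13/2) = 16.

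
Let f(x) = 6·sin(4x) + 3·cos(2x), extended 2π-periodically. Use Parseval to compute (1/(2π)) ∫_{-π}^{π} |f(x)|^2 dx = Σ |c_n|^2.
Σ |c_n|^2 = 45/2

Expand |f|^2 and use orthogonality of {sin(nx), cos(mx)} on [-π, π]:
  ∫_{-π}^{π} sin(nx)^2 dx = π, ∫ cos(mx)^2 dx = π, and cross terms integrate to 0.
So ∫_{-π}^{π} f(x)^2 dx = 6^2 · π + 3^2 · π = (36 + 9)π.
Divide by 2π: (36 + 9)/2 = 45/2.
By Parseval, this equals Σ |c_n|^2.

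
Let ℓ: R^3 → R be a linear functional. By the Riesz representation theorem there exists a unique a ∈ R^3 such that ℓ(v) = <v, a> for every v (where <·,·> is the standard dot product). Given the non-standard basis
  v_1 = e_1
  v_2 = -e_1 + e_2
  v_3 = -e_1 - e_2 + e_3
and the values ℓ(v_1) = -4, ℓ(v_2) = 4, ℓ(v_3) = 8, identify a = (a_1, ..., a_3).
a = (-4, 0, 4)

Write a = (a_1, ..., a_3) in the standard basis. For each basis vector v_i, ℓ(v_i) = <v_i, a> is a linear equation in the a_j's. Collect the n equations into a matrix system V a = ℓ, where row i of V is v_i (expressed in the standard basis). Since V is invertible (lower-triangular with 1s on the diagonal, up to permutation), solve by back-substitution:
  V =
[[1, 0, 0],
 [-1, 1, 0],
 [-1, -1, 1]]
  V a = (-4, 4, 8)
Solving gives a = (-4, 0, 4).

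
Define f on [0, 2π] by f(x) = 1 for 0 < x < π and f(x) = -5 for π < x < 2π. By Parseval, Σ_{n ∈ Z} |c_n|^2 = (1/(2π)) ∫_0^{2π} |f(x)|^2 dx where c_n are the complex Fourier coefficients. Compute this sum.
Σ |c_n|^2 = 13

Parseval equates the L^2 energy of f (normalised by 1/(2π)) with the ℓ^2 sum of its Fourier coefficients: (1/(2π)) ∫_0^{2π} |f|^2 = Σ |c_n|^2.
Compute the left side: (1/(2π)) [∫_0^π 1^2 dx + ∫_π^{2π} (-5)^2 dx] = (1/(2π)) · (1π + 25π) = (1 + 25)/2 = 13.
So Σ_{n ∈ Z} |c_n|^2 = 13.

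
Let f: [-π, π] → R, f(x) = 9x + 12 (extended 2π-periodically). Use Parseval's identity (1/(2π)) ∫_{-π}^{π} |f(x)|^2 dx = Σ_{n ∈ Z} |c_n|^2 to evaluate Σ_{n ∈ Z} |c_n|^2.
Σ |c_n|^2 = 27π^2 + 144

Expand and integrate term by term over [-π, π]:
  ∫ (9x)^2 dx = 81·(2π^3/3); ∫ 2·9·(12)·x dx = 0 (odd integrand); ∫ 12^2 dx = 144·2π.
So (1/(2π)) ∫_{-π}^{π} (9x + 12)^2 dx = 81π^2/3 + 144 = 27π^2 + 144.
Parseval ⇒ Σ |c_n|^2 = 27π^2 + 144.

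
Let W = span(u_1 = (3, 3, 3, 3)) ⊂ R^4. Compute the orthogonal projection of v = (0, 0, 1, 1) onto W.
proj_W(v) = (1/2, 1/2, 1/2, 1/2)

Set up U = [u_1 | ... | u_1] ∈ R^(4×1). The projector onto W = col(U) is P = U (U^T U)^(-1) U^T.
Compute U^T U =
  [36],
and U^T v = (6).
Solve U^T U · c = U^T v for the coefficients: c = (1/6). The projection is proj_W(v) = U c.
Check: (v - proj_W(v)) · u_1 = 0  (should be 0).
Result: proj_W(v) = (1/2, 1/2, 1/2, 1/2).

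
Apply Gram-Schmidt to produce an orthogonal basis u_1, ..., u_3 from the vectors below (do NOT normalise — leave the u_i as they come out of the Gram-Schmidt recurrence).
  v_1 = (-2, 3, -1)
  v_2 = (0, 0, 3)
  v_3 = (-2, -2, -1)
Orthogonal basis:
  u_1 = (-2, 3, -1)
  u_2 = (-3/7, 9/14, 39/14)
  u_3 = (-30/13, -20/13, 0)

Apply the Gram-Schmidt recurrence
  u_1 = v_1
  u_i = v_i − Σ_{j<i} ((v_i · u_j) / (u_j · u_j)) · u_j.

Step by step this gives:
  u_1 = (-2, 3, -1)
  u_2 = (-3/7, 9/14, 39/14)
  u_3 = (-30/13, -20/13, 0)

Orthogonality check:
  u_2 · u_1 = 0 (should be 0)
  u_3 · u_1 = 0 (should be 0)
  u_3 · u_2 = 0 (should be 0)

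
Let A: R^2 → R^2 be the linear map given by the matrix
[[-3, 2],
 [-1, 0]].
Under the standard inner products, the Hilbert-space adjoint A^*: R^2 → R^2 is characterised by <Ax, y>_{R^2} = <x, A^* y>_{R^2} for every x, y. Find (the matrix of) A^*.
A^* = A^T =
[[-3, -1],
 [2, 0]]

For real matrices with standard dot products, the defining identity <Ax, y> = <x, A^* y> gives (Ax)^T y = x^T (A^*) y, i.e. x^T A^T y = x^T (A^*) y. Since this holds for all x, y, we must have A^* = A^T. Therefore
A^* =
[[-3, -1],
 [2, 0]].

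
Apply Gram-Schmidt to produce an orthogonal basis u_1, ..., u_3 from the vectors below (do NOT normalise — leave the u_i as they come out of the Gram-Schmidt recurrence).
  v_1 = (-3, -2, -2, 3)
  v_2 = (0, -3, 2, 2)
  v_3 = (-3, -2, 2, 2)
Orthogonal basis:
  u_1 = (-3, -2, -2, 3)
  u_2 = (12/13, -31/13, 34/13, 14/13)
  u_3 = (-235/126, 131/189, 277/189, -23/54)

Apply the Gram-Schmidt recurrence
  u_1 = v_1
  u_i = v_i − Σ_{j<i} ((v_i · u_j) / (u_j · u_j)) · u_j.

Step by step this gives:
  u_1 = (-3, -2, -2, 3)
  u_2 = (12/13, -31/13, 34/13, 14/13)
  u_3 = (-235/126, 131/189, 277/189, -23/54)

Orthogonality check:
  u_2 · u_1 = 0 (should be 0)
  u_3 · u_1 = 0 (should be 0)
  u_3 · u_2 = 0 (should be 0)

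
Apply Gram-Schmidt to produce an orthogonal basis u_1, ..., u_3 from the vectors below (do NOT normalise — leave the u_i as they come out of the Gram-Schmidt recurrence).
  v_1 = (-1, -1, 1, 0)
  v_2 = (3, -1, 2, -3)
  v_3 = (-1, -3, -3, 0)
Orthogonal basis:
  u_1 = (-1, -1, 1, 0)
  u_2 = (3, -1, 2, -3)
  u_3 = (8/69, -202/69, -194/69, -18/23)

Apply the Gram-Schmidt recurrence
  u_1 = v_1
  u_i = v_i − Σ_{j<i} ((v_i · u_j) / (u_j · u_j)) · u_j.

Step by step this gives:
  u_1 = (-1, -1, 1, 0)
  u_2 = (3, -1, 2, -3)
  u_3 = (8/69, -202/69, -194/69, -18/23)

Orthogonality check:
  u_2 · u_1 = 0 (should be 0)
  u_3 · u_1 = 0 (should be 0)
  u_3 · u_2 = 0 (should be 0)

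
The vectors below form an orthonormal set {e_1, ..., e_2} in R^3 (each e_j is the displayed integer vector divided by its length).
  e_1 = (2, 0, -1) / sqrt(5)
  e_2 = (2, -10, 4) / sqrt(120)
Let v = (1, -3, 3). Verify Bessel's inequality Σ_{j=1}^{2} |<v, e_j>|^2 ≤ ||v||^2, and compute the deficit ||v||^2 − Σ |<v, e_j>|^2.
Σ |<v, e_j>|^2 = 49/3; ||v||^2 = 19; deficit = 8/3

Write each e_j = u_j / sqrt(<u_j, u_j>) where u_j is the displayed integer vector. Then <v, e_j> = <v, u_j> / sqrt(<u_j, u_j>), so |<v, e_j>|^2 = <v, u_j>^2 / <u_j, u_j>.
Coefficients: <v, e_1> = -1/sqrt(5), <v, e_2> = 44/sqrt(120).
Square and sum: Σ |<v, e_j>|^2 = 49/3.
Compute ||v||^2 = v·v = 19.
Deficit = 19 − 49/3 = 8/3 ≥ 0, confirming Bessel's inequality. (The deficit equals ||v − Σ <v,e_j> e_j||^2, the squared distance from v to span{e_j}.)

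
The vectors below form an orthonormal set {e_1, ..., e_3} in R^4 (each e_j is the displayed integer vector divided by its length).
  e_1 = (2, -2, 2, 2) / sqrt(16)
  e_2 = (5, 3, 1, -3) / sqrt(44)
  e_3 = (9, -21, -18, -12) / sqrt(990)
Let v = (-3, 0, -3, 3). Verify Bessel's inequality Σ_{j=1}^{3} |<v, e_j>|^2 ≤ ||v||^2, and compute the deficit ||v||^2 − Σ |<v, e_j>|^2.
Σ |<v, e_j>|^2 = 189/10; ||v||^2 = 27; deficit = 81/10

Write each e_j = u_j / sqrt(<u_j, u_j>) where u_j is the displayed integer vector. Then <v, e_j> = <v, u_j> / sqrt(<u_j, u_j>), so |<v, e_j>|^2 = <v, u_j>^2 / <u_j, u_j>.
Coefficients: <v, e_1> = -6/sqrt(16), <v, e_2> = -27/sqrt(44), <v, e_3> = -9/sqrt(990).
Square and sum: Σ |<v, e_j>|^2 = 189/10.
Compute ||v||^2 = v·v = 27.
Deficit = 27 − 189/10 = 81/10 ≥ 0, confirming Bessel's inequality. (The deficit equals ||v − Σ <v,e_j> e_j||^2, the squared distance from v to span{e_j}.)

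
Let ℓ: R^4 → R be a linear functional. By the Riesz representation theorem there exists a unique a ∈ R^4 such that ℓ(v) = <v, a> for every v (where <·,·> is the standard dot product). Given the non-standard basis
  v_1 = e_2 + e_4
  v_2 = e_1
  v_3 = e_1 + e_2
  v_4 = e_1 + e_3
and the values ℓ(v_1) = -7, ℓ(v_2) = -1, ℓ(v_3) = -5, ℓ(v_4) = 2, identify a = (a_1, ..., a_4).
a = (-1, -4, 3, -3)

Write a = (a_1, ..., a_4) in the standard basis. For each basis vector v_i, ℓ(v_i) = <v_i, a> is a linear equation in the a_j's. Collect the n equations into a matrix system V a = ℓ, where row i of V is v_i (expressed in the standard basis). Since V is invertible (lower-triangular with 1s on the diagonal, up to permutation), solve by back-substitution:
  V =
[[0, 1, 0, 1],
 [1, 0, 0, 0],
 [1, 1, 0, 0],
 [1, 0, 1, 0]]
  V a = (-7, -1, -5, 2)
Solving gives a = (-1, -4, 3, -3).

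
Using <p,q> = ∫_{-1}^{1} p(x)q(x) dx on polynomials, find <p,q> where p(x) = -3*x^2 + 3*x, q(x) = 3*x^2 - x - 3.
<p,q> = 2/5

Expand the product: p(x)·q(x) = -9*x^4 + 12*x^3 + 6*x^2 - 9*x.
∫_{-1}^{1} of each monomial x^k gives [2/(k+1) if k even, 0 if k odd]. Integrating term-by-term (or equivalently evaluating the antiderivative F(x) = -9*x^5/5 + 3*x^4 + 2*x^3 - 9*x^2/2 at the endpoints):
  F(1) − F(−1) = -13/10 − (-17/10) = 2/5.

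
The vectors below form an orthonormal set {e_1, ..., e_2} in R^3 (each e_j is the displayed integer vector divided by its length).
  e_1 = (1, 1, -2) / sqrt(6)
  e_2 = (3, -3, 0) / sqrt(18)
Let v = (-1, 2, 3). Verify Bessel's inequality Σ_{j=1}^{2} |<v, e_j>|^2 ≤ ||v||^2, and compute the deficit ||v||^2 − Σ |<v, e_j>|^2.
Σ |<v, e_j>|^2 = 26/3; ||v||^2 = 14; deficit = 16/3

Write each e_j = u_j / sqrt(<u_j, u_j>) where u_j is the displayed integer vector. Then <v, e_j> = <v, u_j> / sqrt(<u_j, u_j>), so |<v, e_j>|^2 = <v, u_j>^2 / <u_j, u_j>.
Coefficients: <v, e_1> = -5/sqrt(6), <v, e_2> = -9/sqrt(18).
Square and sum: Σ |<v, e_j>|^2 = 26/3.
Compute ||v||^2 = v·v = 14.
Deficit = 14 − 26/3 = 16/3 ≥ 0, confirming Bessel's inequality. (The deficit equals ||v − Σ <v,e_j> e_j||^2, the squared distance from v to span{e_j}.)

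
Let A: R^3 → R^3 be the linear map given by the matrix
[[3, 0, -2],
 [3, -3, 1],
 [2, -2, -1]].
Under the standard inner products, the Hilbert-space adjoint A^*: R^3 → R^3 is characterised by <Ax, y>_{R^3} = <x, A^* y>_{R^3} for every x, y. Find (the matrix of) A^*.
A^* = A^T =
[[3, 3, 2],
 [0, -3, -2],
 [-2, 1, -1]]

For real matrices with standard dot products, the defining identity <Ax, y> = <x, A^* y> gives (Ax)^T y = x^T (A^*) y, i.e. x^T A^T y = x^T (A^*) y. Since this holds for all x, y, we must have A^* = A^T. Therefore
A^* =
[[3, 3, 2],
 [0, -3, -2],
 [-2, 1, -1]].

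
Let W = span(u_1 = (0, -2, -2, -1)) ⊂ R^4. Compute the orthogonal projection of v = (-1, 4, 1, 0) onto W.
proj_W(v) = (0, 20/9, 20/9, 10/9)

Set up U = [u_1 | ... | u_1] ∈ R^(4×1). The projector onto W = col(U) is P = U (U^T U)^(-1) U^T.
Compute U^T U =
  [9],
and U^T v = (-10).
Solve U^T U · c = U^T v for the coefficients: c = (-10/9). The projection is proj_W(v) = U c.
Check: (v - proj_W(v)) · u_1 = 0  (should be 0).
Result: proj_W(v) = (0, 20/9, 20/9, 10/9).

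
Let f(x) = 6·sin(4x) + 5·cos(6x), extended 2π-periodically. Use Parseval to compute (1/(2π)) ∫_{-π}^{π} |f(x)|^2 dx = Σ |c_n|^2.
Σ |c_n|^2 = 61/2

Expand |f|^2 and use orthogonality of {sin(nx), cos(mx)} on [-π, π]:
  ∫_{-π}^{π} sin(nx)^2 dx = π, ∫ cos(mx)^2 dx = π, and cross terms integrate to 0.
So ∫_{-π}^{π} f(x)^2 dx = 6^2 · π + 5^2 · π = (36 + 25)π.
Divide by 2π: (36 + 25)/2 = 61/2.
By Parseval, this equals Σ |c_n|^2.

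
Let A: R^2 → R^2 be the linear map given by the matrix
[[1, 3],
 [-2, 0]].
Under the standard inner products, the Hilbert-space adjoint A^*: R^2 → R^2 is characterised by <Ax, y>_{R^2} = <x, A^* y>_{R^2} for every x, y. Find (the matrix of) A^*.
A^* = A^T =
[[1, -2],
 [3, 0]]

For real matrices with standard dot products, the defining identity <Ax, y> = <x, A^* y> gives (Ax)^T y = x^T (A^*) y, i.e. x^T A^T y = x^T (A^*) y. Since this holds for all x, y, we must have A^* = A^T. Therefore
A^* =
[[1, -2],
 [3, 0]].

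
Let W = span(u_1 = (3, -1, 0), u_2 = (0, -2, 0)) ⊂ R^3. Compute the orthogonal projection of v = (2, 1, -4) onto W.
proj_W(v) = (2, 1, 0)

Set up U = [u_1 | ... | u_2] ∈ R^(3×2). The projector onto W = col(U) is P = U (U^T U)^(-1) U^T.
Compute U^T U =
  [10, 2]
  [2, 4],
and U^T v = (5, -2).
Solve U^T U · c = U^T v for the coefficients: c = (2/3, -5/6). The projection is proj_W(v) = U c.
Check: (v - proj_W(v)) · u_1 = 0  (should be 0).
Check: (v - proj_W(v)) · u_2 = 0  (should be 0).
Result: proj_W(v) = (2, 1, 0).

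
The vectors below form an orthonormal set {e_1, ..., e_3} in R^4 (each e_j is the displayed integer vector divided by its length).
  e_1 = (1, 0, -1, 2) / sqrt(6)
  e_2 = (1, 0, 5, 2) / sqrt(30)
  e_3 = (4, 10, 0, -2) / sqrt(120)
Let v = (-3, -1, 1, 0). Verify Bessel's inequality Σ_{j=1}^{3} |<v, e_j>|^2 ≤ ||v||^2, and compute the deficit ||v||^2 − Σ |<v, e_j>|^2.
Σ |<v, e_j>|^2 = 41/6; ||v||^2 = 11; deficit = 25/6

Write each e_j = u_j / sqrt(<u_j, u_j>) where u_j is the displayed integer vector. Then <v, e_j> = <v, u_j> / sqrt(<u_j, u_j>), so |<v, e_j>|^2 = <v, u_j>^2 / <u_j, u_j>.
Coefficients: <v, e_1> = -4/sqrt(6), <v, e_2> = 2/sqrt(30), <v, e_3> = -22/sqrt(120).
Square and sum: Σ |<v, e_j>|^2 = 41/6.
Compute ||v||^2 = v·v = 11.
Deficit = 11 − 41/6 = 25/6 ≥ 0, confirming Bessel's inequality. (The deficit equals ||v − Σ <v,e_j> e_j||^2, the squared distance from v to span{e_j}.)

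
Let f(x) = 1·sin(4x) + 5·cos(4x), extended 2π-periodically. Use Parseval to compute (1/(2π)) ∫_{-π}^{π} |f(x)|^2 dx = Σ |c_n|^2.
Σ |c_n|^2 = 13

Expand |f|^2 and use orthogonality of {sin(nx), cos(mx)} on [-π, π]:
  ∫_{-π}^{π} sin(nx)^2 dx = π, ∫ cos(mx)^2 dx = π, and cross terms integrate to 0.
So ∫_{-π}^{π} f(x)^2 dx = 1^2 · π + 5^2 · π = (1 + 25)π.
Divide by 2π: (1 + 25)/2 = 13.
By Parseval, this equals Σ |c_n|^2.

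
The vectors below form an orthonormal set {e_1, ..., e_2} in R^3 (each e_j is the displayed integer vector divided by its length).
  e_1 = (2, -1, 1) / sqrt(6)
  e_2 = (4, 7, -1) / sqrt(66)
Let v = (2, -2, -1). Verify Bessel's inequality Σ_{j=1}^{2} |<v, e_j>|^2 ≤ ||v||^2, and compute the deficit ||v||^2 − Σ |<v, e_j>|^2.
Σ |<v, e_j>|^2 = 50/11; ||v||^2 = 9; deficit = 49/11

Write each e_j = u_j / sqrt(<u_j, u_j>) where u_j is the displayed integer vector. Then <v, e_j> = <v, u_j> / sqrt(<u_j, u_j>), so |<v, e_j>|^2 = <v, u_j>^2 / <u_j, u_j>.
Coefficients: <v, e_1> = 5/sqrt(6), <v, e_2> = -5/sqrt(66).
Square and sum: Σ |<v, e_j>|^2 = 50/11.
Compute ||v||^2 = v·v = 9.
Deficit = 9 − 50/11 = 49/11 ≥ 0, confirming Bessel's inequality. (The deficit equals ||v − Σ <v,e_j> e_j||^2, the squared distance from v to span{e_j}.)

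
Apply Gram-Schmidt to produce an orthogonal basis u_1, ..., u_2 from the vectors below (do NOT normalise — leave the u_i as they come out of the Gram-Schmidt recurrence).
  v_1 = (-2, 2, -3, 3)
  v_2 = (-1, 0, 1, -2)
Orthogonal basis:
  u_1 = (-2, 2, -3, 3)
  u_2 = (-20/13, 7/13, 5/26, -31/26)

Apply the Gram-Schmidt recurrence
  u_1 = v_1
  u_i = v_i − Σ_{j<i} ((v_i · u_j) / (u_j · u_j)) · u_j.

Step by step this gives:
  u_1 = (-2, 2, -3, 3)
  u_2 = (-20/13, 7/13, 5/26, -31/26)

Orthogonality check:
  u_2 · u_1 = 0 (should be 0)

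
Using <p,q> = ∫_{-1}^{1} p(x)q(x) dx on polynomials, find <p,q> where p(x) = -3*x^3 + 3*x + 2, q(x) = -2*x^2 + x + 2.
<p,q> = 92/15

Expand the product: p(x)·q(x) = 6*x^5 - 3*x^4 - 12*x^3 - x^2 + 8*x + 4.
∫_{-1}^{1} of each monomial x^k gives [2/(k+1) if k even, 0 if k odd]. Integrating term-by-term (or equivalently evaluating the antiderivative F(x) = x^6 - 3*x^5/5 - 3*x^4 - x^3/3 + 4*x^2 + 4*x at the endpoints):
  F(1) − F(−1) = 76/15 − (-16/15) = 92/15.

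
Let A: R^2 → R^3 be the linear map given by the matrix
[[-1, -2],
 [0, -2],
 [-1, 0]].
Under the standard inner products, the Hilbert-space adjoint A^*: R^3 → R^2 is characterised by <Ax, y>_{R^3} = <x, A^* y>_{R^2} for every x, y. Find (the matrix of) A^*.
A^* = A^T =
[[-1, 0, -1],
 [-2, -2, 0]]

For real matrices with standard dot products, the defining identity <Ax, y> = <x, A^* y> gives (Ax)^T y = x^T (A^*) y, i.e. x^T A^T y = x^T (A^*) y. Since this holds for all x, y, we must have A^* = A^T. Therefore
A^* =
[[-1, 0, -1],
 [-2, -2, 0]].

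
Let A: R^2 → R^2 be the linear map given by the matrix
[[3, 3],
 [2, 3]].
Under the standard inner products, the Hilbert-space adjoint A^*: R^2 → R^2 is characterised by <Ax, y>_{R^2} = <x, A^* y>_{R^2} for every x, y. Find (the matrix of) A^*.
A^* = A^T =
[[3, 2],
 [3, 3]]

For real matrices with standard dot products, the defining identity <Ax, y> = <x, A^* y> gives (Ax)^T y = x^T (A^*) y, i.e. x^T A^T y = x^T (A^*) y. Since this holds for all x, y, we must have A^* = A^T. Therefore
A^* =
[[3, 2],
 [3, 3]].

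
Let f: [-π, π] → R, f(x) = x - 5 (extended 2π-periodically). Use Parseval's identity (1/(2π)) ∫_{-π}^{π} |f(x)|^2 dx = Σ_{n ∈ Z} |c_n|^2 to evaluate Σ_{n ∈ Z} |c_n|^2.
Σ |c_n|^2 = π^2/3 + 25

Expand and integrate term by term over [-π, π]:
  ∫ (x)^2 dx = 1·(2π^3/3); ∫ 2·1·(-5)·x dx = 0 (odd integrand); ∫ (-5)^2 dx = 25·2π.
So (1/(2π)) ∫_{-π}^{π} (x - 5)^2 dx = 1π^2/3 + 25 = π^2/3 + 25.
Parseval ⇒ Σ |c_n|^2 = π^2/3 + 25.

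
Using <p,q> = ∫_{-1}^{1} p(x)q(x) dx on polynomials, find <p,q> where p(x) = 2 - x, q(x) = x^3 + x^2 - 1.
<p,q> = -46/15

Expand the product: p(x)·q(x) = -x^4 + x^3 + 2*x^2 + x - 2.
∫_{-1}^{1} of each monomial x^k gives [2/(k+1) if k even, 0 if k odd]. Integrating term-by-term (or equivalently evaluating the antiderivative F(x) = -x^5/5 + x^4/4 + 2*x^3/3 + x^2/2 - 2*x at the endpoints):
  F(1) − F(−1) = -47/60 − (137/60) = -46/15.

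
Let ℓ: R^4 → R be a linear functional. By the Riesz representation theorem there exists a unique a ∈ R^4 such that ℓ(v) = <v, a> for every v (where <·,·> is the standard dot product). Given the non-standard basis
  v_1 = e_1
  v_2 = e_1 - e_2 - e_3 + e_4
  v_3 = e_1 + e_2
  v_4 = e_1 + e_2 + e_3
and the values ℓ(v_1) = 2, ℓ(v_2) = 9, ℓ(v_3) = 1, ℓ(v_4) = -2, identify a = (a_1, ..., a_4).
a = (2, -1, -3, 3)

Write a = (a_1, ..., a_4) in the standard basis. For each basis vector v_i, ℓ(v_i) = <v_i, a> is a linear equation in the a_j's. Collect the n equations into a matrix system V a = ℓ, where row i of V is v_i (expressed in the standard basis). Since V is invertible (lower-triangular with 1s on the diagonal, up to permutation), solve by back-substitution:
  V =
[[1, 0, 0, 0],
 [1, -1, -1, 1],
 [1, 1, 0, 0],
 [1, 1, 1, 0]]
  V a = (2, 9, 1, -2)
Solving gives a = (2, -1, -3, 3).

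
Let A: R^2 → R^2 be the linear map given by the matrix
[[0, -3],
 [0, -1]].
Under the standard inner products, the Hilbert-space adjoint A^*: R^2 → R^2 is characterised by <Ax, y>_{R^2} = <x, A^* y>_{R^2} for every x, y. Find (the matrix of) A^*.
A^* = A^T =
[[0, 0],
 [-3, -1]]

For real matrices with standard dot products, the defining identity <Ax, y> = <x, A^* y> gives (Ax)^T y = x^T (A^*) y, i.e. x^T A^T y = x^T (A^*) y. Since this holds for all x, y, we must have A^* = A^T. Therefore
A^* =
[[0, 0],
 [-3, -1]].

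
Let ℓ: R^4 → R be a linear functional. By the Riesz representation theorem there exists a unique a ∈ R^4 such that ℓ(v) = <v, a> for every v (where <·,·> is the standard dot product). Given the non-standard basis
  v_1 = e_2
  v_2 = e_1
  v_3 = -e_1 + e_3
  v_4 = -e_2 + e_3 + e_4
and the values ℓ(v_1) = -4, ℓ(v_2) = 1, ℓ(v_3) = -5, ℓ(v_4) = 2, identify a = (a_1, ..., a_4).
a = (1, -4, -4, 2)

Write a = (a_1, ..., a_4) in the standard basis. For each basis vector v_i, ℓ(v_i) = <v_i, a> is a linear equation in the a_j's. Collect the n equations into a matrix system V a = ℓ, where row i of V is v_i (expressed in the standard basis). Since V is invertible (lower-triangular with 1s on the diagonal, up to permutation), solve by back-substitution:
  V =
[[0, 1, 0, 0],
 [1, 0, 0, 0],
 [-1, 0, 1, 0],
 [0, -1, 1, 1]]
  V a = (-4, 1, -5, 2)
Solving gives a = (1, -4, -4, 2).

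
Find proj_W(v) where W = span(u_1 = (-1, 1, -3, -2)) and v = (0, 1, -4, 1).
proj_W(v) = (-11/15, 11/15, -11/5, -22/15)

Set up U = [u_1 | ... | u_1] ∈ R^(4×1). The projector onto W = col(U) is P = U (U^T U)^(-1) U^T.
Compute U^T U =
  [15],
and U^T v = (11).
Solve U^T U · c = U^T v for the coefficients: c = (11/15). The projection is proj_W(v) = U c.
Check: (v - proj_W(v)) · u_1 = 0  (should be 0).
Result: proj_W(v) = (-11/15, 11/15, -11/5, -22/15).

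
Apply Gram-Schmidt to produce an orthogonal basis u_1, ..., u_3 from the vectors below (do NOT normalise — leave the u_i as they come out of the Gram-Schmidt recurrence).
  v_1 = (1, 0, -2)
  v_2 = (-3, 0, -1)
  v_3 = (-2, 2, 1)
Orthogonal basis:
  u_1 = (1, 0, -2)
  u_2 = (-14/5, 0, -7/5)
  u_3 = (0, 2, 0)

Apply the Gram-Schmidt recurrence
  u_1 = v_1
  u_i = v_i − Σ_{j<i} ((v_i · u_j) / (u_j · u_j)) · u_j.

Step by step this gives:
  u_1 = (1, 0, -2)
  u_2 = (-14/5, 0, -7/5)
  u_3 = (0, 2, 0)

Orthogonality check:
  u_2 · u_1 = 0 (should be 0)
  u_3 · u_1 = 0 (should be 0)
  u_3 · u_2 = 0 (should be 0)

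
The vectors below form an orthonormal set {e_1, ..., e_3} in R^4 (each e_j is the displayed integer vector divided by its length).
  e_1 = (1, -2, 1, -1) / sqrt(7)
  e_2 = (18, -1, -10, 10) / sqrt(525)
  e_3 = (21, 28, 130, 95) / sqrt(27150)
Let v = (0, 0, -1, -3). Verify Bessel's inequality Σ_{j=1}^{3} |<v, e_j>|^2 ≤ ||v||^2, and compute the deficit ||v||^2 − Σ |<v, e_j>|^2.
Σ |<v, e_j>|^2 = 2779/362; ||v||^2 = 10; deficit = 841/362

Write each e_j = u_j / sqrt(<u_j, u_j>) where u_j is the displayed integer vector. Then <v, e_j> = <v, u_j> / sqrt(<u_j, u_j>), so |<v, e_j>|^2 = <v, u_j>^2 / <u_j, u_j>.
Coefficients: <v, e_1> = 2/sqrt(7), <v, e_2> = -20/sqrt(525), <v, e_3> = -415/sqrt(27150).
Square and sum: Σ |<v, e_j>|^2 = 2779/362.
Compute ||v||^2 = v·v = 10.
Deficit = 10 − 2779/362 = 841/362 ≥ 0, confirming Bessel's inequality. (The deficit equals ||v − Σ <v,e_j> e_j||^2, the squared distance from v to span{e_j}.)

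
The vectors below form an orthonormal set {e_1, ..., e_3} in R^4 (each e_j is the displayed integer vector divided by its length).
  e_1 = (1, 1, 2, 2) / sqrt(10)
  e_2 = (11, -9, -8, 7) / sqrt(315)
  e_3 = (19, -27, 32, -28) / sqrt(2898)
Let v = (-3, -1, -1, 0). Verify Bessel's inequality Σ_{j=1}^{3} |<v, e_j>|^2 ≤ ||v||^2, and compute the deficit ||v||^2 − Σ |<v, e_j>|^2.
Σ |<v, e_j>|^2 = 132/23; ||v||^2 = 11; deficit = 121/23

Write each e_j = u_j / sqrt(<u_j, u_j>) where u_j is the displayed integer vector. Then <v, e_j> = <v, u_j> / sqrt(<u_j, u_j>), so |<v, e_j>|^2 = <v, u_j>^2 / <u_j, u_j>.
Coefficients: <v, e_1> = -6/sqrt(10), <v, e_2> = -16/sqrt(315), <v, e_3> = -62/sqrt(2898).
Square and sum: Σ |<v, e_j>|^2 = 132/23.
Compute ||v||^2 = v·v = 11.
Deficit = 11 − 132/23 = 121/23 ≥ 0, confirming Bessel's inequality. (The deficit equals ||v − Σ <v,e_j> e_j||^2, the squared distance from v to span{e_j}.)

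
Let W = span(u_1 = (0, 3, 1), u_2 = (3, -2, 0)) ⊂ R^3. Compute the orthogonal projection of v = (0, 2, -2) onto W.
proj_W(v) = (-24/47, 58/47, 14/47)

Set up U = [u_1 | ... | u_2] ∈ R^(3×2). The projector onto W = col(U) is P = U (U^T U)^(-1) U^T.
Compute U^T U =
  [10, -6]
  [-6, 13],
and U^T v = (4, -4).
Solve U^T U · c = U^T v for the coefficients: c = (14/47, -8/47). The projection is proj_W(v) = U c.
Check: (v - proj_W(v)) · u_1 = 0  (should be 0).
Check: (v - proj_W(v)) · u_2 = 0  (should be 0).
Result: proj_W(v) = (-24/47, 58/47, 14/47).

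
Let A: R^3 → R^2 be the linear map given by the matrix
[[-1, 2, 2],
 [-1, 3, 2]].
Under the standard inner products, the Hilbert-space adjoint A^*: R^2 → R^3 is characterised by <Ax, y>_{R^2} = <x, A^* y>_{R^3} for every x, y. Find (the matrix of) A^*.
A^* = A^T =
[[-1, -1],
 [2, 3],
 [2, 2]]

For real matrices with standard dot products, the defining identity <Ax, y> = <x, A^* y> gives (Ax)^T y = x^T (A^*) y, i.e. x^T A^T y = x^T (A^*) y. Since this holds for all x, y, we must have A^* = A^T. Therefore
A^* =
[[-1, -1],
 [2, 3],
 [2, 2]].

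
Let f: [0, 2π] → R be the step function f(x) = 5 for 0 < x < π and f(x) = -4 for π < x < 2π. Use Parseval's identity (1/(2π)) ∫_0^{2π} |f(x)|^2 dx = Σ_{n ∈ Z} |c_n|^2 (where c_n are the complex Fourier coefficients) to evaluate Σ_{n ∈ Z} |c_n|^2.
Σ |c_n|^2 = 41/2

Parseval equates the L^2 energy of f (normalised by 1/(2π)) with the ℓ^2 sum of its Fourier coefficients: (1/(2π)) ∫_0^{2π} |f|^2 = Σ |c_n|^2.
Compute the left side: (1/(2π)) [∫_0^π 5^2 dx + ∫_π^{2π} (-4)^2 dx] = (1/(2π)) · (25π + 16π) = (25 + 16)/2 = 41/2.
So Σ_{n ∈ Z} |c_n|^2 = 41/2.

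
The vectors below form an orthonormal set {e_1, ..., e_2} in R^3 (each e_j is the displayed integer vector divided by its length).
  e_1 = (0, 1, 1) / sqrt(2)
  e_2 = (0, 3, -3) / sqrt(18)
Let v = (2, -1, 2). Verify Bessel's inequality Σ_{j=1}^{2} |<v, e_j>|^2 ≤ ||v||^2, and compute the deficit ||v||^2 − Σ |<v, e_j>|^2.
Σ |<v, e_j>|^2 = 5; ||v||^2 = 9; deficit = 4

Write each e_j = u_j / sqrt(<u_j, u_j>) where u_j is the displayed integer vector. Then <v, e_j> = <v, u_j> / sqrt(<u_j, u_j>), so |<v, e_j>|^2 = <v, u_j>^2 / <u_j, u_j>.
Coefficients: <v, e_1> = 1/sqrt(2), <v, e_2> = -9/sqrt(18).
Square and sum: Σ |<v, e_j>|^2 = 5.
Compute ||v||^2 = v·v = 9.
Deficit = 9 − 5 = 4 ≥ 0, confirming Bessel's inequality. (The deficit equals ||v − Σ <v,e_j> e_j||^2, the squared distance from v to span{e_j}.)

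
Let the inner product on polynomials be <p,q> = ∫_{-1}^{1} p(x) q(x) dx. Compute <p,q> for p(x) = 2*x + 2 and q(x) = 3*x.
<p,q> = 4

Expand the product: p(x)·q(x) = 6*x^2 + 6*x.
∫_{-1}^{1} of each monomial x^k gives [2/(k+1) if k even, 0 if k odd]. Integrating term-by-term (or equivalently evaluating the antiderivative F(x) = 2*x^3 + 3*x^2 at the endpoints):
  F(1) − F(−1) = 5 − (1) = 4.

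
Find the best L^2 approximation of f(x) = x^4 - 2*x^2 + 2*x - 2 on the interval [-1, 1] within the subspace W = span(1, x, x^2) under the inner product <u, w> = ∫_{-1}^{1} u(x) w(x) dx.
g(x) = -8*x^2/7 + 2*x - 73/35

The best approximation g ∈ W is the orthogonal projection of f onto W. Writing g = a_0 + a_1 x + a_2 x^2, the coefficients solve the normal equations G · a = b where
  G_{ij} = <φ_i, φ_j> and b_i = <f, φ_i>, with φ_0 = 1, φ_1 = x, φ_2 = x^2.
G =
  [2, 0, 2/3]
  [0, 2/3, 0]
  [2/3, 0, 2/5],
b = (-74/15, 4/3, -194/105).
Solving gives a_0 = -73/35, a_1 = 2, a_2 = -8/7, so
  g(x) = -8*x^2/7 + 2*x - 73/35.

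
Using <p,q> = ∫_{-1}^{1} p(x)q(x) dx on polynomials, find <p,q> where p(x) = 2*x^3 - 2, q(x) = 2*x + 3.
<p,q> = -52/5

Expand the product: p(x)·q(x) = 4*x^4 + 6*x^3 - 4*x - 6.
∫_{-1}^{1} of each monomial x^k gives [2/(k+1) if k even, 0 if k odd]. Integrating term-by-term (or equivalently evaluating the antiderivative F(x) = 4*x^5/5 + 3*x^4/2 - 2*x^2 - 6*x at the endpoints):
  F(1) − F(−1) = -57/10 − (47/10) = -52/5.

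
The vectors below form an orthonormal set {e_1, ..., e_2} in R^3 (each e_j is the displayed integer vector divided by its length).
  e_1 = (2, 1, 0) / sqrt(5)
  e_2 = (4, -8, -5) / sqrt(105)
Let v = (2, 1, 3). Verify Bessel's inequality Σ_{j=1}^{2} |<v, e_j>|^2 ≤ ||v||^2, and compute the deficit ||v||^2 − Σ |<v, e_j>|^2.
Σ |<v, e_j>|^2 = 50/7; ||v||^2 = 14; deficit = 48/7

Write each e_j = u_j / sqrt(<u_j, u_j>) where u_j is the displayed integer vector. Then <v, e_j> = <v, u_j> / sqrt(<u_j, u_j>), so |<v, e_j>|^2 = <v, u_j>^2 / <u_j, u_j>.
Coefficients: <v, e_1> = 5/sqrt(5), <v, e_2> = -15/sqrt(105).
Square and sum: Σ |<v, e_j>|^2 = 50/7.
Compute ||v||^2 = v·v = 14.
Deficit = 14 − 50/7 = 48/7 ≥ 0, confirming Bessel's inequality. (The deficit equals ||v − Σ <v,e_j> e_j||^2, the squared distance from v to span{e_j}.)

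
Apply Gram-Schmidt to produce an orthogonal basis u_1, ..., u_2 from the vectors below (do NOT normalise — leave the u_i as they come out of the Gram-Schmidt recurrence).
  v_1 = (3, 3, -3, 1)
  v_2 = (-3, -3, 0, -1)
Orthogonal basis:
  u_1 = (3, 3, -3, 1)
  u_2 = (-27/28, -27/28, -57/28, -9/28)

Apply the Gram-Schmidt recurrence
  u_1 = v_1
  u_i = v_i − Σ_{j<i} ((v_i · u_j) / (u_j · u_j)) · u_j.

Step by step this gives:
  u_1 = (3, 3, -3, 1)
  u_2 = (-27/28, -27/28, -57/28, -9/28)

Orthogonality check:
  u_2 · u_1 = 0 (should be 0)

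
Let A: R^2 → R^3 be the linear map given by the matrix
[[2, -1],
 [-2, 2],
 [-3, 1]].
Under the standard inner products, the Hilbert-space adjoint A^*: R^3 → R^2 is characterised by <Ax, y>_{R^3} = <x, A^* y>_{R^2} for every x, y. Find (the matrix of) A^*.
A^* = A^T =
[[2, -2, -3],
 [-1, 2, 1]]

For real matrices with standard dot products, the defining identity <Ax, y> = <x, A^* y> gives (Ax)^T y = x^T (A^*) y, i.e. x^T A^T y = x^T (A^*) y. Since this holds for all x, y, we must have A^* = A^T. Therefore
A^* =
[[2, -2, -3],
 [-1, 2, 1]].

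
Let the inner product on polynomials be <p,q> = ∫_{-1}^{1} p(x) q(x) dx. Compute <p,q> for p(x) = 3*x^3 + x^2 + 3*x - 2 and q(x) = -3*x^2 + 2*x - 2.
<p,q> = 238/15

Expand the product: p(x)·q(x) = -9*x^5 + 3*x^4 - 13*x^3 + 10*x^2 - 10*x + 4.
∫_{-1}^{1} of each monomial x^k gives [2/(k+1) if k even, 0 if k odd]. Integrating term-by-term (or equivalently evaluating the antiderivative F(x) = -3*x^6/2 + 3*x^5/5 - 13*x^4/4 + 10*x^3/3 - 5*x^2 + 4*x at the endpoints):
  F(1) − F(−1) = -109/60 − (-1061/60) = 238/15.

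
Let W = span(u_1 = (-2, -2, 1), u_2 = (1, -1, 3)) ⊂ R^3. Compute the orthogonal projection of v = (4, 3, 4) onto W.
proj_W(v) = (89/18, 151/90, 146/45)

Set up U = [u_1 | ... | u_2] ∈ R^(3×2). The projector onto W = col(U) is P = U (U^T U)^(-1) U^T.
Compute U^T U =
  [9, 3]
  [3, 11],
and U^T v = (-10, 13).
Solve U^T U · c = U^T v for the coefficients: c = (-149/90, 49/30). The projection is proj_W(v) = U c.
Check: (v - proj_W(v)) · u_1 = 0  (should be 0).
Check: (v - proj_W(v)) · u_2 = 0  (should be 0).
Result: proj_W(v) = (89/18, 151/90, 146/45).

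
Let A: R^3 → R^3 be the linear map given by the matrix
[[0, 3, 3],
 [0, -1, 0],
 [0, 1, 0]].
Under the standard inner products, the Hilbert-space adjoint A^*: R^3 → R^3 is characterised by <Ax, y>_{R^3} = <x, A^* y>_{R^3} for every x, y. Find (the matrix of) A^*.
A^* = A^T =
[[0, 0, 0],
 [3, -1, 1],
 [3, 0, 0]]

For real matrices with standard dot products, the defining identity <Ax, y> = <x, A^* y> gives (Ax)^T y = x^T (A^*) y, i.e. x^T A^T y = x^T (A^*) y. Since this holds for all x, y, we must have A^* = A^T. Therefore
A^* =
[[0, 0, 0],
 [3, -1, 1],
 [3, 0, 0]].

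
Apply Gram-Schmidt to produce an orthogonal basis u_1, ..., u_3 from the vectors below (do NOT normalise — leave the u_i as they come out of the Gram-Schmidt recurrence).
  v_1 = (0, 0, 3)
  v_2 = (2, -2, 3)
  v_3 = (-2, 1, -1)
Orthogonal basis:
  u_1 = (0, 0, 3)
  u_2 = (2, -2, 0)
  u_3 = (-1/2, -1/2, 0)

Apply the Gram-Schmidt recurrence
  u_1 = v_1
  u_i = v_i − Σ_{j<i} ((v_i · u_j) / (u_j · u_j)) · u_j.

Step by step this gives:
  u_1 = (0, 0, 3)
  u_2 = (2, -2, 0)
  u_3 = (-1/2, -1/2, 0)

Orthogonality check:
  u_2 · u_1 = 0 (should be 0)
  u_3 · u_1 = 0 (should be 0)
  u_3 · u_2 = 0 (should be 0)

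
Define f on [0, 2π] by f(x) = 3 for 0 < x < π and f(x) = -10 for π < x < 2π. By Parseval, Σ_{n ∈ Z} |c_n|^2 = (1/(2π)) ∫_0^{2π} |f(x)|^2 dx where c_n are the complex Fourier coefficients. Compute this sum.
Σ |c_n|^2 = 109/2

Parseval equates the L^2 energy of f (normalised by 1/(2π)) with the ℓ^2 sum of its Fourier coefficients: (1/(2π)) ∫_0^{2π} |f|^2 = Σ |c_n|^2.
Compute the left side: (1/(2π)) [∫_0^π 3^2 dx + ∫_π^{2π} (-10)^2 dx] = (1/(2π)) · (9π + 100π) = (9 + 100)/2 = 109/2.
So Σ_{n ∈ Z} |c_n|^2 = 109/2.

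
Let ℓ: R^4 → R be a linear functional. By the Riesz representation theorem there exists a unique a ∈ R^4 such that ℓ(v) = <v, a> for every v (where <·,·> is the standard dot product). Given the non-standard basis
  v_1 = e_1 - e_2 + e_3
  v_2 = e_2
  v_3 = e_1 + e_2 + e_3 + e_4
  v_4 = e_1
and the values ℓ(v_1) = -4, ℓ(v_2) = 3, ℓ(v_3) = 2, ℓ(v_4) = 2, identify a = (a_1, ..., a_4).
a = (2, 3, -3, 0)

Write a = (a_1, ..., a_4) in the standard basis. For each basis vector v_i, ℓ(v_i) = <v_i, a> is a linear equation in the a_j's. Collect the n equations into a matrix system V a = ℓ, where row i of V is v_i (expressed in the standard basis). Since V is invertible (lower-triangular with 1s on the diagonal, up to permutation), solve by back-substitution:
  V =
[[1, -1, 1, 0],
 [0, 1, 0, 0],
 [1, 1, 1, 1],
 [1, 0, 0, 0]]
  V a = (-4, 3, 2, 2)
Solving gives a = (2, 3, -3, 0).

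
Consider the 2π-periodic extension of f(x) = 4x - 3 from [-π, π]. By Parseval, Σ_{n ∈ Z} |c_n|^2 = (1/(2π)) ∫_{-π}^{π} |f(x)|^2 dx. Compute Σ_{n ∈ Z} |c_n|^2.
Σ |c_n|^2 = 16π^2/3 + 9

Expand and integrate term by term over [-π, π]:
  ∫ (4x)^2 dx = 16·(2π^3/3); ∫ 2·4·(-3)·x dx = 0 (odd integrand); ∫ (-3)^2 dx = 9·2π.
So (1/(2π)) ∫_{-π}^{π} (4x - 3)^2 dx = 16π^2/3 + 9 = 16π^2/3 + 9.
Parseval ⇒ Σ |c_n|^2 = 16π^2/3 + 9.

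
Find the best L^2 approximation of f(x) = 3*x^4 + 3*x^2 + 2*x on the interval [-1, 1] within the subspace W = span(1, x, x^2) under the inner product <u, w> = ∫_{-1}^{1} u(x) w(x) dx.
g(x) = 39*x^2/7 + 2*x - 9/35

The best approximation g ∈ W is the orthogonal projection of f onto W. Writing g = a_0 + a_1 x + a_2 x^2, the coefficients solve the normal equations G · a = b where
  G_{ij} = <φ_i, φ_j> and b_i = <f, φ_i>, with φ_0 = 1, φ_1 = x, φ_2 = x^2.
G =
  [2, 0, 2/3]
  [0, 2/3, 0]
  [2/3, 0, 2/5],
b = (16/5, 4/3, 72/35).
Solving gives a_0 = -9/35, a_1 = 2, a_2 = 39/7, so
  g(x) = 39*x^2/7 + 2*x - 9/35.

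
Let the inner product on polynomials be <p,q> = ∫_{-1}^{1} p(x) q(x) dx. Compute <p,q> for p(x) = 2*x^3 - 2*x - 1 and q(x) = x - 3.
<p,q> = 82/15

Expand the product: p(x)·q(x) = 2*x^4 - 6*x^3 - 2*x^2 + 5*x + 3.
∫_{-1}^{1} of each monomial x^k gives [2/(k+1) if k even, 0 if k odd]. Integrating term-by-term (or equivalently evaluating the antiderivative F(x) = 2*x^5/5 - 3*x^4/2 - 2*x^3/3 + 5*x^2/2 + 3*x at the endpoints):
  F(1) − F(−1) = 56/15 − (-26/15) = 82/15.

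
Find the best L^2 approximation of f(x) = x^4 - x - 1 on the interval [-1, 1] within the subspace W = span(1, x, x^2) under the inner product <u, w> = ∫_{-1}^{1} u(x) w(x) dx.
g(x) = 6*x^2/7 - x - 38/35

The best approximation g ∈ W is the orthogonal projection of f onto W. Writing g = a_0 + a_1 x + a_2 x^2, the coefficients solve the normal equations G · a = b where
  G_{ij} = <φ_i, φ_j> and b_i = <f, φ_i>, with φ_0 = 1, φ_1 = x, φ_2 = x^2.
G =
  [2, 0, 2/3]
  [0, 2/3, 0]
  [2/3, 0, 2/5],
b = (-8/5, -2/3, -8/21).
Solving gives a_0 = -38/35, a_1 = -1, a_2 = 6/7, so
  g(x) = 6*x^2/7 - x - 38/35.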